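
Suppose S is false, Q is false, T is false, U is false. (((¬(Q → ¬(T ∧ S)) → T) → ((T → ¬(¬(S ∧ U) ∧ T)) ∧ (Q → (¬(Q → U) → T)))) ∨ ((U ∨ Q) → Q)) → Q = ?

False

T ∧ S = False ∧ False = False
¬(T ∧ S) = ¬False = True
Q → ¬(T ∧ S) = False → True = True
¬(Q → ¬(T ∧ S)) = ¬True = False
¬(Q → ¬(T ∧ S)) → T = False → False = True
S ∧ U = False ∧ False = False
¬(S ∧ U) = ¬False = True
¬(S ∧ U) ∧ T = True ∧ False = False
¬(¬(S ∧ U) ∧ T) = ¬False = True
T → ¬(¬(S ∧ U) ∧ T) = False → True = True
Q → U = False → False = True
¬(Q → U) = ¬True = False
¬(Q → U) → T = False → False = True
Q → (¬(Q → U) → T) = False → True = True
(T → ¬(¬(S ∧ U) ∧ T)) ∧ (Q → (¬(Q → U) → T)) = True ∧ True = True
(¬(Q → ¬(T ∧ S)) → T) → ((T → ¬(¬(S ∧ U) ∧ T)) ∧ (Q → (¬(Q → U) → T))) = True → True = True
U ∨ Q = False ∨ False = False
(U ∨ Q) → Q = False → False = True
((¬(Q → ¬(T ∧ S)) → T) → ((T → ¬(¬(S ∧ U) ∧ T)) ∧ (Q → (¬(Q → U) → T)))) ∨ ((U ∨ Q) → Q) = True ∨ True = True
(((¬(Q → ¬(T ∧ S)) → T) → ((T → ¬(¬(S ∧ U) ∧ T)) ∧ (Q → (¬(Q → U) → T)))) ∨ ((U ∨ Q) → Q)) → Q = True → False = False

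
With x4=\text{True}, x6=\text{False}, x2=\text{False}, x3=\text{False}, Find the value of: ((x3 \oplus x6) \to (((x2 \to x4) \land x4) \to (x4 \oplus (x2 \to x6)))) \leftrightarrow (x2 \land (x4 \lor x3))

x3 \oplus x6 = \text{False} \oplus \text{False} = \text{False}
x2 \to x4 = \text{False} \to \text{True} = \text{True}
(x2 \to x4) \land x4 = \text{True} \land \text{True} = \text{True}
x2 \to x6 = \text{False} \to \text{False} = \text{True}
x4 \oplus (x2 \to x6) = \text{True} \oplus \text{True} = \text{False}
((x2 \to x4) \land x4) \to (x4 \oplus (x2 \to x6)) = \text{True} \to \text{False} = \text{False}
(x3 \oplus x6) \to (((x2 \to x4) \land x4) \to (x4 \oplus (x2 \to x6))) = \text{False} \to \text{False} = \text{True}
x4 \lor x3 = \text{True} \lor \text{False} = \text{True}
x2 \land (x4 \lor x3) = \text{False} \land \text{True} = \text{False}
((x3 \oplus x6) \to (((x2 \to x4) \land x4) \to (x4 \oplus (x2 \to x6)))) \leftrightarrow (x2 \land (x4 \lor x3)) = \text{True} \leftrightarrow \text{False} = \text{False}

\text{False}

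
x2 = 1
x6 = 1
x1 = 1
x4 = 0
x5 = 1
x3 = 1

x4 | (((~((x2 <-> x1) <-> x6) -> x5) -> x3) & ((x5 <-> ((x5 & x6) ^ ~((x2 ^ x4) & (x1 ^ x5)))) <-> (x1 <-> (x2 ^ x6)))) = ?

1

x2 <-> x1 = 1 <-> 1 = 1
(x2 <-> x1) <-> x6 = 1 <-> 1 = 1
~((x2 <-> x1) <-> x6) = ~1 = 0
~((x2 <-> x1) <-> x6) -> x5 = 0 -> 1 = 1
(~((x2 <-> x1) <-> x6) -> x5) -> x3 = 1 -> 1 = 1
x5 & x6 = 1 & 1 = 1
x2 ^ x4 = 1 ^ 0 = 1
x1 ^ x5 = 1 ^ 1 = 0
(x2 ^ x4) & (x1 ^ x5) = 1 & 0 = 0
~((x2 ^ x4) & (x1 ^ x5)) = ~0 = 1
(x5 & x6) ^ ~((x2 ^ x4) & (x1 ^ x5)) = 1 ^ 1 = 0
x5 <-> ((x5 & x6) ^ ~((x2 ^ x4) & (x1 ^ x5))) = 1 <-> 0 = 0
x2 ^ x6 = 1 ^ 1 = 0
x1 <-> (x2 ^ x6) = 1 <-> 0 = 0
(x5 <-> ((x5 & x6) ^ ~((x2 ^ x4) & (x1 ^ x5)))) <-> (x1 <-> (x2 ^ x6)) = 0 <-> 0 = 1
((~((x2 <-> x1) <-> x6) -> x5) -> x3) & ((x5 <-> ((x5 & x6) ^ ~((x2 ^ x4) & (x1 ^ x5)))) <-> (x1 <-> (x2 ^ x6))) = 1 & 1 = 1
x4 | (((~((x2 <-> x1) <-> x6) -> x5) -> x3) & ((x5 <-> ((x5 & x6) ^ ~((x2 ^ x4) & (x1 ^ x5)))) <-> (x1 <-> (x2 ^ x6)))) = 0 | 1 = 1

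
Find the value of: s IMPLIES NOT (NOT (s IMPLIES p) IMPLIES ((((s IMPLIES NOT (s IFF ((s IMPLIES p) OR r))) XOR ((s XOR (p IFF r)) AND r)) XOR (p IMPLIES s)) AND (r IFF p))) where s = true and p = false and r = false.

Substituting s=true, p=false, r=false:
s IMPLIES p = true IMPLIES false = false
NOT (s IMPLIES p) = NOT false = true
s IMPLIES p = true IMPLIES false = false
(s IMPLIES p) OR r = false OR false = false
s IFF ((s IMPLIES p) OR r) = true IFF false = false
NOT (s IFF ((s IMPLIES p) OR r)) = NOT false = true
s IMPLIES NOT (s IFF ((s IMPLIES p) OR r)) = true IMPLIES true = true
p IFF r = false IFF false = true
s XOR (p IFF r) = true XOR true = false
(s XOR (p IFF r)) AND r = false AND false = false
(s IMPLIES NOT (s IFF ((s IMPLIES p) OR r))) XOR ((s XOR (p IFF r)) AND r) = true XOR false = true
p IMPLIES s = false IMPLIES true = true
((s IMPLIES NOT (s IFF ((s IMPLIES p) OR r))) XOR ((s XOR (p IFF r)) AND r)) XOR (p IMPLIES s) = true XOR true = false
r IFF p = false IFF false = true
(((s IMPLIES NOT (s IFF ((s IMPLIES p) OR r))) XOR ((s XOR (p IFF r)) AND r)) XOR (p IMPLIES s)) AND (r IFF p) = false AND true = false
NOT (s IMPLIES p) IMPLIES ((((s IMPLIES NOT (s IFF ((s IMPLIES p) OR r))) XOR ((s XOR (p IFF r)) AND r)) XOR (p IMPLIES s)) AND (r IFF p)) = true IMPLIES false = false
NOT (NOT (s IMPLIES p) IMPLIES ((((s IMPLIES NOT (s IFF ((s IMPLIES p) OR r))) XOR ((s XOR (p IFF r)) AND r)) XOR (p IMPLIES s)) AND (r IFF p))) = NOT false = true
s IMPLIES NOT (NOT (s IMPLIES p) IMPLIES ((((s IMPLIES NOT (s IFF ((s IMPLIES p) OR r))) XOR ((s XOR (p IFF r)) AND r)) XOR (p IMPLIES s)) AND (r IFF p))) = true IMPLIES true = true

true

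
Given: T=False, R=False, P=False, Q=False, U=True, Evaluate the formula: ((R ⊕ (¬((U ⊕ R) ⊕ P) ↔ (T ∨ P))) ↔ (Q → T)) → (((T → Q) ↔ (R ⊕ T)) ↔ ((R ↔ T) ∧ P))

Substituting T=False, R=False, P=False, Q=False, U=True:
U ⊕ R = True ⊕ False = True
(U ⊕ R) ⊕ P = True ⊕ False = True
¬((U ⊕ R) ⊕ P) = ¬True = False
T ∨ P = False ∨ False = False
¬((U ⊕ R) ⊕ P) ↔ (T ∨ P) = False ↔ False = True
R ⊕ (¬((U ⊕ R) ⊕ P) ↔ (T ∨ P)) = False ⊕ True = True
Q → T = False → False = True
(R ⊕ (¬((U ⊕ R) ⊕ P) ↔ (T ∨ P))) ↔ (Q → T) = True ↔ True = True
T → Q = False → False = True
R ⊕ T = False ⊕ False = False
(T → Q) ↔ (R ⊕ T) = True ↔ False = False
R ↔ T = False ↔ False = True
(R ↔ T) ∧ P = True ∧ False = False
((T → Q) ↔ (R ⊕ T)) ↔ ((R ↔ T) ∧ P) = False ↔ False = True
((R ⊕ (¬((U ⊕ R) ⊕ P) ↔ (T ∨ P))) ↔ (Q → T)) → (((T → Q) ↔ (R ⊕ T)) ↔ ((R ↔ T) ∧ P)) = True → True = True

True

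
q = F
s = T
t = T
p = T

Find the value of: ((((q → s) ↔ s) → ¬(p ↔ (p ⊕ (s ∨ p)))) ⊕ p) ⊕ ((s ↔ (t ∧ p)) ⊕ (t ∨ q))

F

Substituting q=F, s=T, t=T, p=T:
q → s = F → T = T
(q → s) ↔ s = T ↔ T = T
s ∨ p = T ∨ T = T
p ⊕ (s ∨ p) = T ⊕ T = F
p ↔ (p ⊕ (s ∨ p)) = T ↔ F = F
¬(p ↔ (p ⊕ (s ∨ p))) = ¬F = T
((q → s) ↔ s) → ¬(p ↔ (p ⊕ (s ∨ p))) = T → T = T
(((q → s) ↔ s) → ¬(p ↔ (p ⊕ (s ∨ p)))) ⊕ p = T ⊕ T = F
t ∧ p = T ∧ T = T
s ↔ (t ∧ p) = T ↔ T = T
t ∨ q = T ∨ F = T
(s ↔ (t ∧ p)) ⊕ (t ∨ q) = T ⊕ T = F
((((q → s) ↔ s) → ¬(p ↔ (p ⊕ (s ∨ p)))) ⊕ p) ⊕ ((s ↔ (t ∧ p)) ⊕ (t ∨ q)) = F ⊕ F = F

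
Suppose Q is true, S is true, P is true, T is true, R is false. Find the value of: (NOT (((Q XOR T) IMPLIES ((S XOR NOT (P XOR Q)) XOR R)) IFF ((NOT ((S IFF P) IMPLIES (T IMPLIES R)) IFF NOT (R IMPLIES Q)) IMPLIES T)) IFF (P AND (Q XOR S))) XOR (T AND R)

Q XOR T = True XOR True = False
P XOR Q = True XOR True = False
NOT (P XOR Q) = NOT False = True
S XOR NOT (P XOR Q) = True XOR True = False
(S XOR NOT (P XOR Q)) XOR R = False XOR False = False
(Q XOR T) IMPLIES ((S XOR NOT (P XOR Q)) XOR R) = False IMPLIES False = True
S IFF P = True IFF True = True
T IMPLIES R = True IMPLIES False = False
(S IFF P) IMPLIES (T IMPLIES R) = True IMPLIES False = False
NOT ((S IFF P) IMPLIES (T IMPLIES R)) = NOT False = True
R IMPLIES Q = False IMPLIES True = True
NOT (R IMPLIES Q) = NOT True = False
NOT ((S IFF P) IMPLIES (T IMPLIES R)) IFF NOT (R IMPLIES Q) = True IFF False = False
(NOT ((S IFF P) IMPLIES (T IMPLIES R)) IFF NOT (R IMPLIES Q)) IMPLIES T = False IMPLIES True = True
((Q XOR T) IMPLIES ((S XOR NOT (P XOR Q)) XOR R)) IFF ((NOT ((S IFF P) IMPLIES (T IMPLIES R)) IFF NOT (R IMPLIES Q)) IMPLIES T) = True IFF True = True
NOT (((Q XOR T) IMPLIES ((S XOR NOT (P XOR Q)) XOR R)) IFF ((NOT ((S IFF P) IMPLIES (T IMPLIES R)) IFF NOT (R IMPLIES Q)) IMPLIES T)) = NOT True = False
Q XOR S = True XOR True = False
P AND (Q XOR S) = True AND False = False
NOT (((Q XOR T) IMPLIES ((S XOR NOT (P XOR Q)) XOR R)) IFF ((NOT ((S IFF P) IMPLIES (T IMPLIES R)) IFF NOT (R IMPLIES Q)) IMPLIES T)) IFF (P AND (Q XOR S)) = False IFF False = True
T AND R = True AND False = False
(NOT (((Q XOR T) IMPLIES ((S XOR NOT (P XOR Q)) XOR R)) IFF ((NOT ((S IFF P) IMPLIES (T IMPLIES R)) IFF NOT (R IMPLIES Q)) IMPLIES T)) IFF (P AND (Q XOR S))) XOR (T AND R) = True XOR False = True

True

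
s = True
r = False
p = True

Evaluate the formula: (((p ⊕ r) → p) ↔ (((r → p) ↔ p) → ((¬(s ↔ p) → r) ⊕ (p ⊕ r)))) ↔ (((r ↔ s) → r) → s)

False

p ⊕ r = True ⊕ False = True
(p ⊕ r) → p = True → True = True
r → p = False → True = True
(r → p) ↔ p = True ↔ True = True
s ↔ p = True ↔ True = True
¬(s ↔ p) = ¬True = False
¬(s ↔ p) → r = False → False = True
p ⊕ r = True ⊕ False = True
(¬(s ↔ p) → r) ⊕ (p ⊕ r) = True ⊕ True = False
((r → p) ↔ p) → ((¬(s ↔ p) → r) ⊕ (p ⊕ r)) = True → False = False
((p ⊕ r) → p) ↔ (((r → p) ↔ p) → ((¬(s ↔ p) → r) ⊕ (p ⊕ r))) = True ↔ False = False
r ↔ s = False ↔ True = False
(r ↔ s) → r = False → False = True
((r ↔ s) → r) → s = True → True = True
(((p ⊕ r) → p) ↔ (((r → p) ↔ p) → ((¬(s ↔ p) → r) ⊕ (p ⊕ r)))) ↔ (((r ↔ s) → r) → s) = False ↔ True = False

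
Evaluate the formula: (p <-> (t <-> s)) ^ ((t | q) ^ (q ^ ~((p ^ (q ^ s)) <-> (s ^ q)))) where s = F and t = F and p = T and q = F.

F

Substituting s=F, t=F, p=T, q=F:
t <-> s = F <-> F = T
p <-> (t <-> s) = T <-> T = T
t | q = F | F = F
q ^ s = F ^ F = F
p ^ (q ^ s) = T ^ F = T
s ^ q = F ^ F = F
(p ^ (q ^ s)) <-> (s ^ q) = T <-> F = F
~((p ^ (q ^ s)) <-> (s ^ q)) = ~F = T
q ^ ~((p ^ (q ^ s)) <-> (s ^ q)) = F ^ T = T
(t | q) ^ (q ^ ~((p ^ (q ^ s)) <-> (s ^ q))) = F ^ T = T
(p <-> (t <-> s)) ^ ((t | q) ^ (q ^ ~((p ^ (q ^ s)) <-> (s ^ q)))) = T ^ T = F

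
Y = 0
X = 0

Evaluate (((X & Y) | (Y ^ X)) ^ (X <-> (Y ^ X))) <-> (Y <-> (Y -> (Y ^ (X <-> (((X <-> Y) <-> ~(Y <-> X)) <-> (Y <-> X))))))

X & Y = 0 & 0 = 0
Y ^ X = 0 ^ 0 = 0
(X & Y) | (Y ^ X) = 0 | 0 = 0
Y ^ X = 0 ^ 0 = 0
X <-> (Y ^ X) = 0 <-> 0 = 1
((X & Y) | (Y ^ X)) ^ (X <-> (Y ^ X)) = 0 ^ 1 = 1
X <-> Y = 0 <-> 0 = 1
Y <-> X = 0 <-> 0 = 1
~(Y <-> X) = ~1 = 0
(X <-> Y) <-> ~(Y <-> X) = 1 <-> 0 = 0
Y <-> X = 0 <-> 0 = 1
((X <-> Y) <-> ~(Y <-> X)) <-> (Y <-> X) = 0 <-> 1 = 0
X <-> (((X <-> Y) <-> ~(Y <-> X)) <-> (Y <-> X)) = 0 <-> 0 = 1
Y ^ (X <-> (((X <-> Y) <-> ~(Y <-> X)) <-> (Y <-> X))) = 0 ^ 1 = 1
Y -> (Y ^ (X <-> (((X <-> Y) <-> ~(Y <-> X)) <-> (Y <-> X)))) = 0 -> 1 = 1
Y <-> (Y -> (Y ^ (X <-> (((X <-> Y) <-> ~(Y <-> X)) <-> (Y <-> X))))) = 0 <-> 1 = 0
(((X & Y) | (Y ^ X)) ^ (X <-> (Y ^ X))) <-> (Y <-> (Y -> (Y ^ (X <-> (((X <-> Y) <-> ~(Y <-> X)) <-> (Y <-> X)))))) = 1 <-> 0 = 0

0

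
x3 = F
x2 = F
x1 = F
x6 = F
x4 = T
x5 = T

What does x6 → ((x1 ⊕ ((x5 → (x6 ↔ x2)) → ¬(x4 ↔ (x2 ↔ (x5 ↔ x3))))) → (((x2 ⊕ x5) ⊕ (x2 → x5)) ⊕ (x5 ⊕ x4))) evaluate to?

x6 ↔ x2 = F ↔ F = T
x5 → (x6 ↔ x2) = T → T = T
x5 ↔ x3 = T ↔ F = F
x2 ↔ (x5 ↔ x3) = F ↔ F = T
x4 ↔ (x2 ↔ (x5 ↔ x3)) = T ↔ T = T
¬(x4 ↔ (x2 ↔ (x5 ↔ x3))) = ¬T = F
(x5 → (x6 ↔ x2)) → ¬(x4 ↔ (x2 ↔ (x5 ↔ x3))) = T → F = F
x1 ⊕ ((x5 → (x6 ↔ x2)) → ¬(x4 ↔ (x2 ↔ (x5 ↔ x3)))) = F ⊕ F = F
x2 ⊕ x5 = F ⊕ T = T
x2 → x5 = F → T = T
(x2 ⊕ x5) ⊕ (x2 → x5) = T ⊕ T = F
x5 ⊕ x4 = T ⊕ T = F
((x2 ⊕ x5) ⊕ (x2 → x5)) ⊕ (x5 ⊕ x4) = F ⊕ F = F
(x1 ⊕ ((x5 → (x6 ↔ x2)) → ¬(x4 ↔ (x2 ↔ (x5 ↔ x3))))) → (((x2 ⊕ x5) ⊕ (x2 → x5)) ⊕ (x5 ⊕ x4)) = F → F = T
x6 → ((x1 ⊕ ((x5 → (x6 ↔ x2)) → ¬(x4 ↔ (x2 ↔ (x5 ↔ x3))))) → (((x2 ⊕ x5) ⊕ (x2 → x5)) ⊕ (x5 ⊕ x4))) = F → T = T

T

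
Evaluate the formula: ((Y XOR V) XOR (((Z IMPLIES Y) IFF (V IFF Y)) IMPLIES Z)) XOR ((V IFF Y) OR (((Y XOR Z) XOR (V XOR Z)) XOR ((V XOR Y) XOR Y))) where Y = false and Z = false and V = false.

Y XOR V = false XOR false = false
Z IMPLIES Y = false IMPLIES false = true
V IFF Y = false IFF false = true
(Z IMPLIES Y) IFF (V IFF Y) = true IFF true = true
((Z IMPLIES Y) IFF (V IFF Y)) IMPLIES Z = true IMPLIES false = false
(Y XOR V) XOR (((Z IMPLIES Y) IFF (V IFF Y)) IMPLIES Z) = false XOR false = false
V IFF Y = false IFF false = true
Y XOR Z = false XOR false = false
V XOR Z = false XOR false = false
(Y XOR Z) XOR (V XOR Z) = false XOR false = false
V XOR Y = false XOR false = false
(V XOR Y) XOR Y = false XOR false = false
((Y XOR Z) XOR (V XOR Z)) XOR ((V XOR Y) XOR Y) = false XOR false = false
(V IFF Y) OR (((Y XOR Z) XOR (V XOR Z)) XOR ((V XOR Y) XOR Y)) = true OR false = true
((Y XOR V) XOR (((Z IMPLIES Y) IFF (V IFF Y)) IMPLIES Z)) XOR ((V IFF Y) OR (((Y XOR Z) XOR (V XOR Z)) XOR ((V XOR Y) XOR Y))) = false XOR true = true

true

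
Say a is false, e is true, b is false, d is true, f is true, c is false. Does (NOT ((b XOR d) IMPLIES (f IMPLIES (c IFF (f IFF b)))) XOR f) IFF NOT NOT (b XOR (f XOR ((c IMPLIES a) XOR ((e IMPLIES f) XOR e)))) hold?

b XOR d = F XOR T = T
f IFF b = T IFF F = F
c IFF (f IFF b) = F IFF F = T
f IMPLIES (c IFF (f IFF b)) = T IMPLIES T = T
(b XOR d) IMPLIES (f IMPLIES (c IFF (f IFF b))) = T IMPLIES T = T
NOT ((b XOR d) IMPLIES (f IMPLIES (c IFF (f IFF b)))) = NOT T = F
NOT ((b XOR d) IMPLIES (f IMPLIES (c IFF (f IFF b)))) XOR f = F XOR T = T
c IMPLIES a = F IMPLIES F = T
e IMPLIES f = T IMPLIES T = T
(e IMPLIES f) XOR e = T XOR T = F
(c IMPLIES a) XOR ((e IMPLIES f) XOR e) = T XOR F = T
f XOR ((c IMPLIES a) XOR ((e IMPLIES f) XOR e)) = T XOR T = F
b XOR (f XOR ((c IMPLIES a) XOR ((e IMPLIES f) XOR e))) = F XOR F = F
NOT (b XOR (f XOR ((c IMPLIES a) XOR ((e IMPLIES f) XOR e)))) = NOT F = T
NOT NOT (b XOR (f XOR ((c IMPLIES a) XOR ((e IMPLIES f) XOR e)))) = NOT T = F
(NOT ((b XOR d) IMPLIES (f IMPLIES (c IFF (f IFF b)))) XOR f) IFF NOT NOT (b XOR (f XOR ((c IMPLIES a) XOR ((e IMPLIES f) XOR e)))) = T IFF F = F

F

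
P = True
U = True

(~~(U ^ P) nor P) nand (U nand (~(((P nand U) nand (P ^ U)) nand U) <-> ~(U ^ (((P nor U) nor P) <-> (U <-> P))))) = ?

U ^ P = True ^ True = False
~(U ^ P) = ~False = True
~~(U ^ P) = ~True = False
~~(U ^ P) nor P = False nor True = False
P nand U = True nand True = False
P ^ U = True ^ True = False
(P nand U) nand (P ^ U) = False nand False = True
((P nand U) nand (P ^ U)) nand U = True nand True = False
~(((P nand U) nand (P ^ U)) nand U) = ~False = True
P nor U = True nor True = False
(P nor U) nor P = False nor True = False
U <-> P = True <-> True = True
((P nor U) nor P) <-> (U <-> P) = False <-> True = False
U ^ (((P nor U) nor P) <-> (U <-> P)) = True ^ False = True
~(U ^ (((P nor U) nor P) <-> (U <-> P))) = ~True = False
~(((P nand U) nand (P ^ U)) nand U) <-> ~(U ^ (((P nor U) nor P) <-> (U <-> P))) = True <-> False = False
U nand (~(((P nand U) nand (P ^ U)) nand U) <-> ~(U ^ (((P nor U) nor P) <-> (U <-> P)))) = True nand False = True
(~~(U ^ P) nor P) nand (U nand (~(((P nand U) nand (P ^ U)) nand U) <-> ~(U ^ (((P nor U) nor P) <-> (U <-> P))))) = False nand True = True

True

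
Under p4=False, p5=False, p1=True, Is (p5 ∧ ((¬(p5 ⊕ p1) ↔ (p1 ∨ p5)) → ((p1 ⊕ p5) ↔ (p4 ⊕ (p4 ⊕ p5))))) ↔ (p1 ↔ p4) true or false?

True

p5 ⊕ p1 = False ⊕ True = True
¬(p5 ⊕ p1) = ¬True = False
p1 ∨ p5 = True ∨ False = True
¬(p5 ⊕ p1) ↔ (p1 ∨ p5) = False ↔ True = False
p1 ⊕ p5 = True ⊕ False = True
p4 ⊕ p5 = False ⊕ False = False
p4 ⊕ (p4 ⊕ p5) = False ⊕ False = False
(p1 ⊕ p5) ↔ (p4 ⊕ (p4 ⊕ p5)) = True ↔ False = False
(¬(p5 ⊕ p1) ↔ (p1 ∨ p5)) → ((p1 ⊕ p5) ↔ (p4 ⊕ (p4 ⊕ p5))) = False → False = True
p5 ∧ ((¬(p5 ⊕ p1) ↔ (p1 ∨ p5)) → ((p1 ⊕ p5) ↔ (p4 ⊕ (p4 ⊕ p5)))) = False ∧ True = False
p1 ↔ p4 = True ↔ False = False
(p5 ∧ ((¬(p5 ⊕ p1) ↔ (p1 ∨ p5)) → ((p1 ⊕ p5) ↔ (p4 ⊕ (p4 ⊕ p5))))) ↔ (p1 ↔ p4) = False ↔ False = True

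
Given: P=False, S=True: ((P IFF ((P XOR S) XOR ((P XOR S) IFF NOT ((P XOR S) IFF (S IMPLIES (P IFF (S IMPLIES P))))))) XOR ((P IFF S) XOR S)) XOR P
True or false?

Substituting P=False, S=True:
P XOR S = False XOR True = True
P XOR S = False XOR True = True
P XOR S = False XOR True = True
S IMPLIES P = True IMPLIES False = False
P IFF (S IMPLIES P) = False IFF False = True
S IMPLIES (P IFF (S IMPLIES P)) = True IMPLIES True = True
(P XOR S) IFF (S IMPLIES (P IFF (S IMPLIES P))) = True IFF True = True
NOT ((P XOR S) IFF (S IMPLIES (P IFF (S IMPLIES P)))) = NOT True = False
(P XOR S) IFF NOT ((P XOR S) IFF (S IMPLIES (P IFF (S IMPLIES P)))) = True IFF False = False
(P XOR S) XOR ((P XOR S) IFF NOT ((P XOR S) IFF (S IMPLIES (P IFF (S IMPLIES P))))) = True XOR False = True
P IFF ((P XOR S) XOR ((P XOR S) IFF NOT ((P XOR S) IFF (S IMPLIES (P IFF (S IMPLIES P)))))) = False IFF True = False
P IFF S = False IFF True = False
(P IFF S) XOR S = False XOR True = True
(P IFF ((P XOR S) XOR ((P XOR S) IFF NOT ((P XOR S) IFF (S IMPLIES (P IFF (S IMPLIES P))))))) XOR ((P IFF S) XOR S) = False XOR True = True
((P IFF ((P XOR S) XOR ((P XOR S) IFF NOT ((P XOR S) IFF (S IMPLIES (P IFF (S IMPLIES P))))))) XOR ((P IFF S) XOR S)) XOR P = True XOR False = True

True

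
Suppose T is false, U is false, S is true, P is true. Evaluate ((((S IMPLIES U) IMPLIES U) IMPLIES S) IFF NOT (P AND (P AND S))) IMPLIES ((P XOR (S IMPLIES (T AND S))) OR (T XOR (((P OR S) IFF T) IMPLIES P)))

true

Substituting T=false, U=false, S=true, P=true:
S IMPLIES U = true IMPLIES false = false
(S IMPLIES U) IMPLIES U = false IMPLIES false = true
((S IMPLIES U) IMPLIES U) IMPLIES S = true IMPLIES true = true
P AND S = true AND true = true
P AND (P AND S) = true AND true = true
NOT (P AND (P AND S)) = NOT true = false
(((S IMPLIES U) IMPLIES U) IMPLIES S) IFF NOT (P AND (P AND S)) = true IFF false = false
T AND S = false AND true = false
S IMPLIES (T AND S) = true IMPLIES false = false
P XOR (S IMPLIES (T AND S)) = true XOR false = true
P OR S = true OR true = true
(P OR S) IFF T = true IFF false = false
((P OR S) IFF T) IMPLIES P = false IMPLIES true = true
T XOR (((P OR S) IFF T) IMPLIES P) = false XOR true = true
(P XOR (S IMPLIES (T AND S))) OR (T XOR (((P OR S) IFF T) IMPLIES P)) = true OR true = true
((((S IMPLIES U) IMPLIES U) IMPLIES S) IFF NOT (P AND (P AND S))) IMPLIES ((P XOR (S IMPLIES (T AND S))) OR (T XOR (((P OR S) IFF T) IMPLIES P))) = false IMPLIES true = true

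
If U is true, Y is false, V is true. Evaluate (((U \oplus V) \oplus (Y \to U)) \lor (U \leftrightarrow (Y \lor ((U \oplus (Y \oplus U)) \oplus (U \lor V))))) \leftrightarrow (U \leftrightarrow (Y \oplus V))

T

Substituting U=T, Y=F, V=T:
U \oplus V = T \oplus T = F
Y \to U = F \to T = T
(U \oplus V) \oplus (Y \to U) = F \oplus T = T
Y \oplus U = F \oplus T = T
U \oplus (Y \oplus U) = T \oplus T = F
U \lor V = T \lor T = T
(U \oplus (Y \oplus U)) \oplus (U \lor V) = F \oplus T = T
Y \lor ((U \oplus (Y \oplus U)) \oplus (U \lor V)) = F \lor T = T
U \leftrightarrow (Y \lor ((U \oplus (Y \oplus U)) \oplus (U \lor V))) = T \leftrightarrow T = T
((U \oplus V) \oplus (Y \to U)) \lor (U \leftrightarrow (Y \lor ((U \oplus (Y \oplus U)) \oplus (U \lor V)))) = T \lor T = T
Y \oplus V = F \oplus T = T
U \leftrightarrow (Y \oplus V) = T \leftrightarrow T = T
(((U \oplus V) \oplus (Y \to U)) \lor (U \leftrightarrow (Y \lor ((U \oplus (Y \oplus U)) \oplus (U \lor V))))) \leftrightarrow (U \leftrightarrow (Y \oplus V)) = T \leftrightarrow T = T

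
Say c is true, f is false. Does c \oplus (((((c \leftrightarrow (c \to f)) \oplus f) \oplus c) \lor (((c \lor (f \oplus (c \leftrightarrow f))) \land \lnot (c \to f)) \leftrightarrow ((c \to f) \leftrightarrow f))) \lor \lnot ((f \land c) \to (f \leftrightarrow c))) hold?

c \to f = T \to F = F
c \leftrightarrow (c \to f) = T \leftrightarrow F = F
(c \leftrightarrow (c \to f)) \oplus f = F \oplus F = F
((c \leftrightarrow (c \to f)) \oplus f) \oplus c = F \oplus T = T
c \leftrightarrow f = T \leftrightarrow F = F
f \oplus (c \leftrightarrow f) = F \oplus F = F
c \lor (f \oplus (c \leftrightarrow f)) = T \lor F = T
c \to f = T \to F = F
\lnot (c \to f) = \lnot F = T
(c \lor (f \oplus (c \leftrightarrow f))) \land \lnot (c \to f) = T \land T = T
c \to f = T \to F = F
(c \to f) \leftrightarrow f = F \leftrightarrow F = T
((c \lor (f \oplus (c \leftrightarrow f))) \land \lnot (c \to f)) \leftrightarrow ((c \to f) \leftrightarrow f) = T \leftrightarrow T = T
(((c \leftrightarrow (c \to f)) \oplus f) \oplus c) \lor (((c \lor (f \oplus (c \leftrightarrow f))) \land \lnot (c \to f)) \leftrightarrow ((c \to f) \leftrightarrow f)) = T \lor T = T
f \land c = F \land T = F
f \leftrightarrow c = F \leftrightarrow T = F
(f \land c) \to (f \leftrightarrow c) = F \to F = T
\lnot ((f \land c) \to (f \leftrightarrow c)) = \lnot T = F
((((c \leftrightarrow (c \to f)) \oplus f) \oplus c) \lor (((c \lor (f \oplus (c \leftrightarrow f))) \land \lnot (c \to f)) \leftrightarrow ((c \to f) \leftrightarrow f))) \lor \lnot ((f \land c) \to (f \leftrightarrow c)) = T \lor F = T
c \oplus (((((c \leftrightarrow (c \to f)) \oplus f) \oplus c) \lor (((c \lor (f \oplus (c \leftrightarrow f))) \land \lnot (c \to f)) \leftrightarrow ((c \to f) \leftrightarrow f))) \lor \lnot ((f \land c) \to (f \leftrightarrow c))) = T \oplus T = F

F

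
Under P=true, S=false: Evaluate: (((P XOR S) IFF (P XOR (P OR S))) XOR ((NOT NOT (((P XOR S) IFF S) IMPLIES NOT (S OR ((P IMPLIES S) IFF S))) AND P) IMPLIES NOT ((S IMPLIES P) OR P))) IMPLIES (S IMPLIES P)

Substituting P=true, S=false:
P XOR S = true XOR false = true
P OR S = true OR false = true
P XOR (P OR S) = true XOR true = false
(P XOR S) IFF (P XOR (P OR S)) = true IFF false = false
P XOR S = true XOR false = true
(P XOR S) IFF S = true IFF false = false
P IMPLIES S = true IMPLIES false = false
(P IMPLIES S) IFF S = false IFF false = true
S OR ((P IMPLIES S) IFF S) = false OR true = true
NOT (S OR ((P IMPLIES S) IFF S)) = NOT true = false
((P XOR S) IFF S) IMPLIES NOT (S OR ((P IMPLIES S) IFF S)) = false IMPLIES false = true
NOT (((P XOR S) IFF S) IMPLIES NOT (S OR ((P IMPLIES S) IFF S))) = NOT true = false
NOT NOT (((P XOR S) IFF S) IMPLIES NOT (S OR ((P IMPLIES S) IFF S))) = NOT false = true
NOT NOT (((P XOR S) IFF S) IMPLIES NOT (S OR ((P IMPLIES S) IFF S))) AND P = true AND true = true
S IMPLIES P = false IMPLIES true = true
(S IMPLIES P) OR P = true OR true = true
NOT ((S IMPLIES P) OR P) = NOT true = false
(NOT NOT (((P XOR S) IFF S) IMPLIES NOT (S OR ((P IMPLIES S) IFF S))) AND P) IMPLIES NOT ((S IMPLIES P) OR P) = true IMPLIES false = false
((P XOR S) IFF (P XOR (P OR S))) XOR ((NOT NOT (((P XOR S) IFF S) IMPLIES NOT (S OR ((P IMPLIES S) IFF S))) AND P) IMPLIES NOT ((S IMPLIES P) OR P)) = false XOR false = false
S IMPLIES P = false IMPLIES true = true
(((P XOR S) IFF (P XOR (P OR S))) XOR ((NOT NOT (((P XOR S) IFF S) IMPLIES NOT (S OR ((P IMPLIES S) IFF S))) AND P) IMPLIES NOT ((S IMPLIES P) OR P))) IMPLIES (S IMPLIES P) = false IMPLIES true = true

true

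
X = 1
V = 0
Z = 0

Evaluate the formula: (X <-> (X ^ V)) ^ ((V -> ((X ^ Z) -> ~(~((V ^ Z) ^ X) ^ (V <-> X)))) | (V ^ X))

Substituting X=1, V=0, Z=0:
X ^ V = 1 ^ 0 = 1
X <-> (X ^ V) = 1 <-> 1 = 1
X ^ Z = 1 ^ 0 = 1
V ^ Z = 0 ^ 0 = 0
(V ^ Z) ^ X = 0 ^ 1 = 1
~((V ^ Z) ^ X) = ~1 = 0
V <-> X = 0 <-> 1 = 0
~((V ^ Z) ^ X) ^ (V <-> X) = 0 ^ 0 = 0
~(~((V ^ Z) ^ X) ^ (V <-> X)) = ~0 = 1
(X ^ Z) -> ~(~((V ^ Z) ^ X) ^ (V <-> X)) = 1 -> 1 = 1
V -> ((X ^ Z) -> ~(~((V ^ Z) ^ X) ^ (V <-> X))) = 0 -> 1 = 1
V ^ X = 0 ^ 1 = 1
(V -> ((X ^ Z) -> ~(~((V ^ Z) ^ X) ^ (V <-> X)))) | (V ^ X) = 1 | 1 = 1
(X <-> (X ^ V)) ^ ((V -> ((X ^ Z) -> ~(~((V ^ Z) ^ X) ^ (V <-> X)))) | (V ^ X)) = 1 ^ 1 = 0

0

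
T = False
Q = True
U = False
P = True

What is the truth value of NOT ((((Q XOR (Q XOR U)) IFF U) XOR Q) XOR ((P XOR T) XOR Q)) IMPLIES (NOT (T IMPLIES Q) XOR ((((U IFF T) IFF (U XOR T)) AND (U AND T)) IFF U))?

Substituting T=False, Q=True, U=False, P=True:
Q XOR U = True XOR False = True
Q XOR (Q XOR U) = True XOR True = False
(Q XOR (Q XOR U)) IFF U = False IFF False = True
((Q XOR (Q XOR U)) IFF U) XOR Q = True XOR True = False
P XOR T = True XOR False = True
(P XOR T) XOR Q = True XOR True = False
(((Q XOR (Q XOR U)) IFF U) XOR Q) XOR ((P XOR T) XOR Q) = False XOR False = False
NOT ((((Q XOR (Q XOR U)) IFF U) XOR Q) XOR ((P XOR T) XOR Q)) = NOT False = True
T IMPLIES Q = False IMPLIES True = True
NOT (T IMPLIES Q) = NOT True = False
U IFF T = False IFF False = True
U XOR T = False XOR False = False
(U IFF T) IFF (U XOR T) = True IFF False = False
U AND T = False AND False = False
((U IFF T) IFF (U XOR T)) AND (U AND T) = False AND False = False
(((U IFF T) IFF (U XOR T)) AND (U AND T)) IFF U = False IFF False = True
NOT (T IMPLIES Q) XOR ((((U IFF T) IFF (U XOR T)) AND (U AND T)) IFF U) = False XOR True = True
NOT ((((Q XOR (Q XOR U)) IFF U) XOR Q) XOR ((P XOR T) XOR Q)) IMPLIES (NOT (T IMPLIES Q) XOR ((((U IFF T) IFF (U XOR T)) AND (U AND T)) IFF U)) = True IMPLIES True = True

True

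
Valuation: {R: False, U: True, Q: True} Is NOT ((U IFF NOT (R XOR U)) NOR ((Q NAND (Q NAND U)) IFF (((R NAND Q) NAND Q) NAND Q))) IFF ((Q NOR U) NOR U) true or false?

False

Substituting R=False, U=True, Q=True:
R XOR U = False XOR True = True
NOT (R XOR U) = NOT True = False
U IFF NOT (R XOR U) = True IFF False = False
Q NAND U = True NAND True = False
Q NAND (Q NAND U) = True NAND False = True
R NAND Q = False NAND True = True
(R NAND Q) NAND Q = True NAND True = False
((R NAND Q) NAND Q) NAND Q = False NAND True = True
(Q NAND (Q NAND U)) IFF (((R NAND Q) NAND Q) NAND Q) = True IFF True = True
(U IFF NOT (R XOR U)) NOR ((Q NAND (Q NAND U)) IFF (((R NAND Q) NAND Q) NAND Q)) = False NOR True = False
NOT ((U IFF NOT (R XOR U)) NOR ((Q NAND (Q NAND U)) IFF (((R NAND Q) NAND Q) NAND Q))) = NOT False = True
Q NOR U = True NOR True = False
(Q NOR U) NOR U = False NOR True = False
NOT ((U IFF NOT (R XOR U)) NOR ((Q NAND (Q NAND U)) IFF (((R NAND Q) NAND Q) NAND Q))) IFF ((Q NOR U) NOR U) = True IFF False = False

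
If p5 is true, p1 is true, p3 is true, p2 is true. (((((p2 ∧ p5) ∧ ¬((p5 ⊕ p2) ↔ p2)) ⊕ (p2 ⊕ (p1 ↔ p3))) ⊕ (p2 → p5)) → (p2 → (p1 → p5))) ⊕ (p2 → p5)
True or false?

Substituting p5=T, p1=T, p3=T, p2=T:
p2 ∧ p5 = T ∧ T = T
p5 ⊕ p2 = T ⊕ T = F
(p5 ⊕ p2) ↔ p2 = F ↔ T = F
¬((p5 ⊕ p2) ↔ p2) = ¬F = T
(p2 ∧ p5) ∧ ¬((p5 ⊕ p2) ↔ p2) = T ∧ T = T
p1 ↔ p3 = T ↔ T = T
p2 ⊕ (p1 ↔ p3) = T ⊕ T = F
((p2 ∧ p5) ∧ ¬((p5 ⊕ p2) ↔ p2)) ⊕ (p2 ⊕ (p1 ↔ p3)) = T ⊕ F = T
p2 → p5 = T → T = T
(((p2 ∧ p5) ∧ ¬((p5 ⊕ p2) ↔ p2)) ⊕ (p2 ⊕ (p1 ↔ p3))) ⊕ (p2 → p5) = T ⊕ T = F
p1 → p5 = T → T = T
p2 → (p1 → p5) = T → T = T
((((p2 ∧ p5) ∧ ¬((p5 ⊕ p2) ↔ p2)) ⊕ (p2 ⊕ (p1 ↔ p3))) ⊕ (p2 → p5)) → (p2 → (p1 → p5)) = F → T = T
p2 → p5 = T → T = T
(((((p2 ∧ p5) ∧ ¬((p5 ⊕ p2) ↔ p2)) ⊕ (p2 ⊕ (p1 ↔ p3))) ⊕ (p2 → p5)) → (p2 → (p1 → p5))) ⊕ (p2 → p5) = T ⊕ T = F

F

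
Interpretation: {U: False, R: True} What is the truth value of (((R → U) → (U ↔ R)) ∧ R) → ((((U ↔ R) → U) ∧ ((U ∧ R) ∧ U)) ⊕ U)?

False

R → U = True → False = False
U ↔ R = False ↔ True = False
(R → U) → (U ↔ R) = False → False = True
((R → U) → (U ↔ R)) ∧ R = True ∧ True = True
U ↔ R = False ↔ True = False
(U ↔ R) → U = False → False = True
U ∧ R = False ∧ True = False
(U ∧ R) ∧ U = False ∧ False = False
((U ↔ R) → U) ∧ ((U ∧ R) ∧ U) = True ∧ False = False
(((U ↔ R) → U) ∧ ((U ∧ R) ∧ U)) ⊕ U = False ⊕ False = False
(((R → U) → (U ↔ R)) ∧ R) → ((((U ↔ R) → U) ∧ ((U ∧ R) ∧ U)) ⊕ U) = True → False = False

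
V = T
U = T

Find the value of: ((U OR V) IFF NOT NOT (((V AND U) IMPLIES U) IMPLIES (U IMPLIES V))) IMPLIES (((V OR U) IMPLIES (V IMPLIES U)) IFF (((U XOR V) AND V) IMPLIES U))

Substituting V=T, U=T:
U OR V = T OR T = T
V AND U = T AND T = T
(V AND U) IMPLIES U = T IMPLIES T = T
U IMPLIES V = T IMPLIES T = T
((V AND U) IMPLIES U) IMPLIES (U IMPLIES V) = T IMPLIES T = T
NOT (((V AND U) IMPLIES U) IMPLIES (U IMPLIES V)) = NOT T = F
NOT NOT (((V AND U) IMPLIES U) IMPLIES (U IMPLIES V)) = NOT F = T
(U OR V) IFF NOT NOT (((V AND U) IMPLIES U) IMPLIES (U IMPLIES V)) = T IFF T = T
V OR U = T OR T = T
V IMPLIES U = T IMPLIES T = T
(V OR U) IMPLIES (V IMPLIES U) = T IMPLIES T = T
U XOR V = T XOR T = F
(U XOR V) AND V = F AND T = F
((U XOR V) AND V) IMPLIES U = F IMPLIES T = T
((V OR U) IMPLIES (V IMPLIES U)) IFF (((U XOR V) AND V) IMPLIES U) = T IFF T = T
((U OR V) IFF NOT NOT (((V AND U) IMPLIES U) IMPLIES (U IMPLIES V))) IMPLIES (((V OR U) IMPLIES (V IMPLIES U)) IFF (((U XOR V) AND V) IMPLIES U)) = T IMPLIES T = T

T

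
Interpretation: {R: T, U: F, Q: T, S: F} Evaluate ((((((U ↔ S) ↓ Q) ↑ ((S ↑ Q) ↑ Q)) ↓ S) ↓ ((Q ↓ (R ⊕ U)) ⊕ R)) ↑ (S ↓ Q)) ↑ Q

F

U ↔ S = F ↔ F = T
(U ↔ S) ↓ Q = T ↓ T = F
S ↑ Q = F ↑ T = T
(S ↑ Q) ↑ Q = T ↑ T = F
((U ↔ S) ↓ Q) ↑ ((S ↑ Q) ↑ Q) = F ↑ F = T
(((U ↔ S) ↓ Q) ↑ ((S ↑ Q) ↑ Q)) ↓ S = T ↓ F = F
R ⊕ U = T ⊕ F = T
Q ↓ (R ⊕ U) = T ↓ T = F
(Q ↓ (R ⊕ U)) ⊕ R = F ⊕ T = T
((((U ↔ S) ↓ Q) ↑ ((S ↑ Q) ↑ Q)) ↓ S) ↓ ((Q ↓ (R ⊕ U)) ⊕ R) = F ↓ T = F
S ↓ Q = F ↓ T = F
(((((U ↔ S) ↓ Q) ↑ ((S ↑ Q) ↑ Q)) ↓ S) ↓ ((Q ↓ (R ⊕ U)) ⊕ R)) ↑ (S ↓ Q) = F ↑ F = T
((((((U ↔ S) ↓ Q) ↑ ((S ↑ Q) ↑ Q)) ↓ S) ↓ ((Q ↓ (R ⊕ U)) ⊕ R)) ↑ (S ↓ Q)) ↑ Q = T ↑ T = F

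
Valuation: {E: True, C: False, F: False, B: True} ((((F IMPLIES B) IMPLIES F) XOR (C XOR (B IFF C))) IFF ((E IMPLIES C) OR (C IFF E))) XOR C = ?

F IMPLIES B = False IMPLIES True = True
(F IMPLIES B) IMPLIES F = True IMPLIES False = False
B IFF C = True IFF False = False
C XOR (B IFF C) = False XOR False = False
((F IMPLIES B) IMPLIES F) XOR (C XOR (B IFF C)) = False XOR False = False
E IMPLIES C = True IMPLIES False = False
C IFF E = False IFF True = False
(E IMPLIES C) OR (C IFF E) = False OR False = False
(((F IMPLIES B) IMPLIES F) XOR (C XOR (B IFF C))) IFF ((E IMPLIES C) OR (C IFF E)) = False IFF False = True
((((F IMPLIES B) IMPLIES F) XOR (C XOR (B IFF C))) IFF ((E IMPLIES C) OR (C IFF E))) XOR C = True XOR False = True

True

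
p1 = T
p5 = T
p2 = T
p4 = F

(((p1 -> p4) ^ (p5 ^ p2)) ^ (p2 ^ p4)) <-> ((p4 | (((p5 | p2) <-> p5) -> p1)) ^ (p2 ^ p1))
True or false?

T

p1 -> p4 = T -> F = F
p5 ^ p2 = T ^ T = F
(p1 -> p4) ^ (p5 ^ p2) = F ^ F = F
p2 ^ p4 = T ^ F = T
((p1 -> p4) ^ (p5 ^ p2)) ^ (p2 ^ p4) = F ^ T = T
p5 | p2 = T | T = T
(p5 | p2) <-> p5 = T <-> T = T
((p5 | p2) <-> p5) -> p1 = T -> T = T
p4 | (((p5 | p2) <-> p5) -> p1) = F | T = T
p2 ^ p1 = T ^ T = F
(p4 | (((p5 | p2) <-> p5) -> p1)) ^ (p2 ^ p1) = T ^ F = T
(((p1 -> p4) ^ (p5 ^ p2)) ^ (p2 ^ p4)) <-> ((p4 | (((p5 | p2) <-> p5) -> p1)) ^ (p2 ^ p1)) = T <-> T = T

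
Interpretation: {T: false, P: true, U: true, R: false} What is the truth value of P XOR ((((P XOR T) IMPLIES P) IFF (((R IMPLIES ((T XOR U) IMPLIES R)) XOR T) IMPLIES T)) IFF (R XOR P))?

P XOR T = true XOR false = true
(P XOR T) IMPLIES P = true IMPLIES true = true
T XOR U = false XOR true = true
(T XOR U) IMPLIES R = true IMPLIES false = false
R IMPLIES ((T XOR U) IMPLIES R) = false IMPLIES false = true
(R IMPLIES ((T XOR U) IMPLIES R)) XOR T = true XOR false = true
((R IMPLIES ((T XOR U) IMPLIES R)) XOR T) IMPLIES T = true IMPLIES false = false
((P XOR T) IMPLIES P) IFF (((R IMPLIES ((T XOR U) IMPLIES R)) XOR T) IMPLIES T) = true IFF false = false
R XOR P = false XOR true = true
(((P XOR T) IMPLIES P) IFF (((R IMPLIES ((T XOR U) IMPLIES R)) XOR T) IMPLIES T)) IFF (R XOR P) = false IFF true = false
P XOR ((((P XOR T) IMPLIES P) IFF (((R IMPLIES ((T XOR U) IMPLIES R)) XOR T) IMPLIES T)) IFF (R XOR P)) = true XOR false = true

true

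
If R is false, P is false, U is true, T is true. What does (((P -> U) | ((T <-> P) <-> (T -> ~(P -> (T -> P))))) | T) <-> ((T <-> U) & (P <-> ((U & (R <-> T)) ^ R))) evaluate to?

True

P -> U = False -> True = True
T <-> P = True <-> False = False
T -> P = True -> False = False
P -> (T -> P) = False -> False = True
~(P -> (T -> P)) = ~True = False
T -> ~(P -> (T -> P)) = True -> False = False
(T <-> P) <-> (T -> ~(P -> (T -> P))) = False <-> False = True
(P -> U) | ((T <-> P) <-> (T -> ~(P -> (T -> P)))) = True | True = True
((P -> U) | ((T <-> P) <-> (T -> ~(P -> (T -> P))))) | T = True | True = True
T <-> U = True <-> True = True
R <-> T = False <-> True = False
U & (R <-> T) = True & False = False
(U & (R <-> T)) ^ R = False ^ False = False
P <-> ((U & (R <-> T)) ^ R) = False <-> False = True
(T <-> U) & (P <-> ((U & (R <-> T)) ^ R)) = True & True = True
(((P -> U) | ((T <-> P) <-> (T -> ~(P -> (T -> P))))) | T) <-> ((T <-> U) & (P <-> ((U & (R <-> T)) ^ R))) = True <-> True = True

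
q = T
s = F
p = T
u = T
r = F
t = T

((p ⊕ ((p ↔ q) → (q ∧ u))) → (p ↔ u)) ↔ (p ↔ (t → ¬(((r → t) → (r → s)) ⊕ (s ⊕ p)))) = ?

p ↔ q = T ↔ T = T
q ∧ u = T ∧ T = T
(p ↔ q) → (q ∧ u) = T → T = T
p ⊕ ((p ↔ q) → (q ∧ u)) = T ⊕ T = F
p ↔ u = T ↔ T = T
(p ⊕ ((p ↔ q) → (q ∧ u))) → (p ↔ u) = F → T = T
r → t = F → T = T
r → s = F → F = T
(r → t) → (r → s) = T → T = T
s ⊕ p = F ⊕ T = T
((r → t) → (r → s)) ⊕ (s ⊕ p) = T ⊕ T = F
¬(((r → t) → (r → s)) ⊕ (s ⊕ p)) = ¬F = T
t → ¬(((r → t) → (r → s)) ⊕ (s ⊕ p)) = T → T = T
p ↔ (t → ¬(((r → t) → (r → s)) ⊕ (s ⊕ p))) = T ↔ T = T
((p ⊕ ((p ↔ q) → (q ∧ u))) → (p ↔ u)) ↔ (p ↔ (t → ¬(((r → t) → (r → s)) ⊕ (s ⊕ p)))) = T ↔ T = T

T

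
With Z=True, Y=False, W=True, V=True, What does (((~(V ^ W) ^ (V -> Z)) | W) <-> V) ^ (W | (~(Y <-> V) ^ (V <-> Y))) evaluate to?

V ^ W = True ^ True = False
~(V ^ W) = ~False = True
V -> Z = True -> True = True
~(V ^ W) ^ (V -> Z) = True ^ True = False
(~(V ^ W) ^ (V -> Z)) | W = False | True = True
((~(V ^ W) ^ (V -> Z)) | W) <-> V = True <-> True = True
Y <-> V = False <-> True = False
~(Y <-> V) = ~False = True
V <-> Y = True <-> False = False
~(Y <-> V) ^ (V <-> Y) = True ^ False = True
W | (~(Y <-> V) ^ (V <-> Y)) = True | True = True
(((~(V ^ W) ^ (V -> Z)) | W) <-> V) ^ (W | (~(Y <-> V) ^ (V <-> Y))) = True ^ True = False

False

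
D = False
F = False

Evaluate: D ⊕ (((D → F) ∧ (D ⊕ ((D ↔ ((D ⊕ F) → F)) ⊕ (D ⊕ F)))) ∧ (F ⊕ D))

D → F = False → False = True
D ⊕ F = False ⊕ False = False
(D ⊕ F) → F = False → False = True
D ↔ ((D ⊕ F) → F) = False ↔ True = False
D ⊕ F = False ⊕ False = False
(D ↔ ((D ⊕ F) → F)) ⊕ (D ⊕ F) = False ⊕ False = False
D ⊕ ((D ↔ ((D ⊕ F) → F)) ⊕ (D ⊕ F)) = False ⊕ False = False
(D → F) ∧ (D ⊕ ((D ↔ ((D ⊕ F) → F)) ⊕ (D ⊕ F))) = True ∧ False = False
F ⊕ D = False ⊕ False = False
((D → F) ∧ (D ⊕ ((D ↔ ((D ⊕ F) → F)) ⊕ (D ⊕ F)))) ∧ (F ⊕ D) = False ∧ False = False
D ⊕ (((D → F) ∧ (D ⊕ ((D ↔ ((D ⊕ F) → F)) ⊕ (D ⊕ F)))) ∧ (F ⊕ D)) = False ⊕ False = False

False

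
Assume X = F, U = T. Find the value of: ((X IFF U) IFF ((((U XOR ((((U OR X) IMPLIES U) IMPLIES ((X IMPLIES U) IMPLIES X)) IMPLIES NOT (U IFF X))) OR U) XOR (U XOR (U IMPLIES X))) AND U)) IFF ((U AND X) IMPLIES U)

X IFF U = F IFF T = F
U OR X = T OR F = T
(U OR X) IMPLIES U = T IMPLIES T = T
X IMPLIES U = F IMPLIES T = T
(X IMPLIES U) IMPLIES X = T IMPLIES F = F
((U OR X) IMPLIES U) IMPLIES ((X IMPLIES U) IMPLIES X) = T IMPLIES F = F
U IFF X = T IFF F = F
NOT (U IFF X) = NOT F = T
(((U OR X) IMPLIES U) IMPLIES ((X IMPLIES U) IMPLIES X)) IMPLIES NOT (U IFF X) = F IMPLIES T = T
U XOR ((((U OR X) IMPLIES U) IMPLIES ((X IMPLIES U) IMPLIES X)) IMPLIES NOT (U IFF X)) = T XOR T = F
(U XOR ((((U OR X) IMPLIES U) IMPLIES ((X IMPLIES U) IMPLIES X)) IMPLIES NOT (U IFF X))) OR U = F OR T = T
U IMPLIES X = T IMPLIES F = F
U XOR (U IMPLIES X) = T XOR F = T
((U XOR ((((U OR X) IMPLIES U) IMPLIES ((X IMPLIES U) IMPLIES X)) IMPLIES NOT (U IFF X))) OR U) XOR (U XOR (U IMPLIES X)) = T XOR T = F
(((U XOR ((((U OR X) IMPLIES U) IMPLIES ((X IMPLIES U) IMPLIES X)) IMPLIES NOT (U IFF X))) OR U) XOR (U XOR (U IMPLIES X))) AND U = F AND T = F
(X IFF U) IFF ((((U XOR ((((U OR X) IMPLIES U) IMPLIES ((X IMPLIES U) IMPLIES X)) IMPLIES NOT (U IFF X))) OR U) XOR (U XOR (U IMPLIES X))) AND U) = F IFF F = T
U AND X = T AND F = F
(U AND X) IMPLIES U = F IMPLIES T = T
((X IFF U) IFF ((((U XOR ((((U OR X) IMPLIES U) IMPLIES ((X IMPLIES U) IMPLIES X)) IMPLIES NOT (U IFF X))) OR U) XOR (U XOR (U IMPLIES X))) AND U)) IFF ((U AND X) IMPLIES U) = T IFF T = T

T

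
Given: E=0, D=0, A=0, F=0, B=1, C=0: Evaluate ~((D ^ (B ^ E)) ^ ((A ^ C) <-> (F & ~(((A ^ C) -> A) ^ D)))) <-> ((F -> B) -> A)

0

B ^ E = 1 ^ 0 = 1
D ^ (B ^ E) = 0 ^ 1 = 1
A ^ C = 0 ^ 0 = 0
A ^ C = 0 ^ 0 = 0
(A ^ C) -> A = 0 -> 0 = 1
((A ^ C) -> A) ^ D = 1 ^ 0 = 1
~(((A ^ C) -> A) ^ D) = ~1 = 0
F & ~(((A ^ C) -> A) ^ D) = 0 & 0 = 0
(A ^ C) <-> (F & ~(((A ^ C) -> A) ^ D)) = 0 <-> 0 = 1
(D ^ (B ^ E)) ^ ((A ^ C) <-> (F & ~(((A ^ C) -> A) ^ D))) = 1 ^ 1 = 0
~((D ^ (B ^ E)) ^ ((A ^ C) <-> (F & ~(((A ^ C) -> A) ^ D)))) = ~0 = 1
F -> B = 0 -> 1 = 1
(F -> B) -> A = 1 -> 0 = 0
~((D ^ (B ^ E)) ^ ((A ^ C) <-> (F & ~(((A ^ C) -> A) ^ D)))) <-> ((F -> B) -> A) = 1 <-> 0 = 0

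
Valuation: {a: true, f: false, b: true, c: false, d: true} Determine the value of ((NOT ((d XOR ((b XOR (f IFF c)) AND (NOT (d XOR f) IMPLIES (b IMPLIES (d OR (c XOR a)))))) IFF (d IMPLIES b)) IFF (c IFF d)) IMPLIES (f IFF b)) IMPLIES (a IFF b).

true

Substituting a=true, f=false, b=true, c=false, d=true:
f IFF c = false IFF false = true
b XOR (f IFF c) = true XOR true = false
d XOR f = true XOR false = true
NOT (d XOR f) = NOT true = false
c XOR a = false XOR true = true
d OR (c XOR a) = true OR true = true
b IMPLIES (d OR (c XOR a)) = true IMPLIES true = true
NOT (d XOR f) IMPLIES (b IMPLIES (d OR (c XOR a))) = false IMPLIES true = true
(b XOR (f IFF c)) AND (NOT (d XOR f) IMPLIES (b IMPLIES (d OR (c XOR a)))) = false AND true = false
d XOR ((b XOR (f IFF c)) AND (NOT (d XOR f) IMPLIES (b IMPLIES (d OR (c XOR a))))) = true XOR false = true
d IMPLIES b = true IMPLIES true = true
(d XOR ((b XOR (f IFF c)) AND (NOT (d XOR f) IMPLIES (b IMPLIES (d OR (c XOR a)))))) IFF (d IMPLIES b) = true IFF true = true
NOT ((d XOR ((b XOR (f IFF c)) AND (NOT (d XOR f) IMPLIES (b IMPLIES (d OR (c XOR a)))))) IFF (d IMPLIES b)) = NOT true = false
c IFF d = false IFF true = false
NOT ((d XOR ((b XOR (f IFF c)) AND (NOT (d XOR f) IMPLIES (b IMPLIES (d OR (c XOR a)))))) IFF (d IMPLIES b)) IFF (c IFF d) = false IFF false = true
f IFF b = false IFF true = false
(NOT ((d XOR ((b XOR (f IFF c)) AND (NOT (d XOR f) IMPLIES (b IMPLIES (d OR (c XOR a)))))) IFF (d IMPLIES b)) IFF (c IFF d)) IMPLIES (f IFF b) = true IMPLIES false = false
a IFF b = true IFF true = true
((NOT ((d XOR ((b XOR (f IFF c)) AND (NOT (d XOR f) IMPLIES (b IMPLIES (d OR (c XOR a)))))) IFF (d IMPLIES b)) IFF (c IFF d)) IMPLIES (f IFF b)) IMPLIES (a IFF b) = false IMPLIES true = true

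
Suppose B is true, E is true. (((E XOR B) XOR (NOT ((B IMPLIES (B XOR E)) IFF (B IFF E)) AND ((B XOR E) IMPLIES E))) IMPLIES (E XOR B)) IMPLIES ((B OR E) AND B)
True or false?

T

E XOR B = T XOR T = F
B XOR E = T XOR T = F
B IMPLIES (B XOR E) = T IMPLIES F = F
B IFF E = T IFF T = T
(B IMPLIES (B XOR E)) IFF (B IFF E) = F IFF T = F
NOT ((B IMPLIES (B XOR E)) IFF (B IFF E)) = NOT F = T
B XOR E = T XOR T = F
(B XOR E) IMPLIES E = F IMPLIES T = T
NOT ((B IMPLIES (B XOR E)) IFF (B IFF E)) AND ((B XOR E) IMPLIES E) = T AND T = T
(E XOR B) XOR (NOT ((B IMPLIES (B XOR E)) IFF (B IFF E)) AND ((B XOR E) IMPLIES E)) = F XOR T = T
E XOR B = T XOR T = F
((E XOR B) XOR (NOT ((B IMPLIES (B XOR E)) IFF (B IFF E)) AND ((B XOR E) IMPLIES E))) IMPLIES (E XOR B) = T IMPLIES F = F
B OR E = T OR T = T
(B OR E) AND B = T AND T = T
(((E XOR B) XOR (NOT ((B IMPLIES (B XOR E)) IFF (B IFF E)) AND ((B XOR E) IMPLIES E))) IMPLIES (E XOR B)) IMPLIES ((B OR E) AND B) = F IMPLIES T = T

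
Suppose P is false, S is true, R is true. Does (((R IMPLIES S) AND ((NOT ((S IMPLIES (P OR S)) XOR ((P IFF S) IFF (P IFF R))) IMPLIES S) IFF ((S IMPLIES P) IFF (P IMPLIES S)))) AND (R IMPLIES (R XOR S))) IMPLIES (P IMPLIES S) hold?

true

R IMPLIES S = true IMPLIES true = true
P OR S = false OR true = true
S IMPLIES (P OR S) = true IMPLIES true = true
P IFF S = false IFF true = false
P IFF R = false IFF true = false
(P IFF S) IFF (P IFF R) = false IFF false = true
(S IMPLIES (P OR S)) XOR ((P IFF S) IFF (P IFF R)) = true XOR true = false
NOT ((S IMPLIES (P OR S)) XOR ((P IFF S) IFF (P IFF R))) = NOT false = true
NOT ((S IMPLIES (P OR S)) XOR ((P IFF S) IFF (P IFF R))) IMPLIES S = true IMPLIES true = true
S IMPLIES P = true IMPLIES false = false
P IMPLIES S = false IMPLIES true = true
(S IMPLIES P) IFF (P IMPLIES S) = false IFF true = false
(NOT ((S IMPLIES (P OR S)) XOR ((P IFF S) IFF (P IFF R))) IMPLIES S) IFF ((S IMPLIES P) IFF (P IMPLIES S)) = true IFF false = false
(R IMPLIES S) AND ((NOT ((S IMPLIES (P OR S)) XOR ((P IFF S) IFF (P IFF R))) IMPLIES S) IFF ((S IMPLIES P) IFF (P IMPLIES S))) = true AND false = false
R XOR S = true XOR true = false
R IMPLIES (R XOR S) = true IMPLIES false = false
((R IMPLIES S) AND ((NOT ((S IMPLIES (P OR S)) XOR ((P IFF S) IFF (P IFF R))) IMPLIES S) IFF ((S IMPLIES P) IFF (P IMPLIES S)))) AND (R IMPLIES (R XOR S)) = false AND false = false
P IMPLIES S = false IMPLIES true = true
(((R IMPLIES S) AND ((NOT ((S IMPLIES (P OR S)) XOR ((P IFF S) IFF (P IFF R))) IMPLIES S) IFF ((S IMPLIES P) IFF (P IMPLIES S)))) AND (R IMPLIES (R XOR S))) IMPLIES (P IMPLIES S) = false IMPLIES true = true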